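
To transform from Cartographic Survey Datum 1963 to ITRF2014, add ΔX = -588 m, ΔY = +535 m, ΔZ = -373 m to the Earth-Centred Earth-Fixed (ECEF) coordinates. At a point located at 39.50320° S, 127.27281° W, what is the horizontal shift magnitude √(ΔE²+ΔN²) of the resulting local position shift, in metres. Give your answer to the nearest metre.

At φ = -39.50320°, λ = -127.27281°: sin φ = -0.636121, cos φ = 0.771589, sin λ = -0.795761, cos λ = -0.605611.
ΔE = −sin λ·ΔX + cos λ·ΔY = −(-0.795761)·(-588) + (-0.605611)·(535) = -791.91 m.
ΔN = −sin φ cos λ·ΔX − sin φ sin λ·ΔY + cos φ·ΔZ = −(-0.636121)(-0.605611)(-588) − (-0.636121)(-0.795761)(535) + (0.771589)(-373) = -332.10 m.
Horizontal magnitude = √(ΔE² + ΔN²) = √((-791.91)² + (-332.10)²) = 858.73 m.

859 m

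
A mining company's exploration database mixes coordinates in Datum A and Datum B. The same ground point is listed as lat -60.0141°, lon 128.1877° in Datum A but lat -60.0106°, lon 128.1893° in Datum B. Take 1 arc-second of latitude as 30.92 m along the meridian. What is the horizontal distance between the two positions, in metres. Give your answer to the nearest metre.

400 m

Δφ = -60.0106° − -60.0141° = +0.0035°; Δλ = 128.1893° − 128.1877° = +0.0016°.
1° of latitude = 3600 × 30.92 = 111312 m.
ΔN = Δφ × 111312 = 389.6 m; ΔE = Δλ × 111312 × cos(-60.0141°) = +0.0016 × 111312 × 0.499787 = 89.0 m.
Distance = √(ΔE² + ΔN²) = √(89.0² + 389.6²) = 399.6 m.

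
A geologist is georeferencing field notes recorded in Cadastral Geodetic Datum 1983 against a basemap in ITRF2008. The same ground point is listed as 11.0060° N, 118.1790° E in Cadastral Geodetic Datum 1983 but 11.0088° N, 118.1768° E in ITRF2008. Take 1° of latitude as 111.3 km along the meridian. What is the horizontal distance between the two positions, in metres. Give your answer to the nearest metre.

Δφ = 11.0088° − 11.0060° = +0.0028°; Δλ = 118.1768° − 118.1790° = -0.0022°.
ΔN = Δφ × 111300 = 311.6 m; ΔE = Δλ × 111300 × cos(11.0060°) = -0.0022 × 111300 × 0.981607 = -240.4 m.
Distance = √(ΔE² + ΔN²) = √((-240.4)² + 311.6²) = 393.6 m.

394 m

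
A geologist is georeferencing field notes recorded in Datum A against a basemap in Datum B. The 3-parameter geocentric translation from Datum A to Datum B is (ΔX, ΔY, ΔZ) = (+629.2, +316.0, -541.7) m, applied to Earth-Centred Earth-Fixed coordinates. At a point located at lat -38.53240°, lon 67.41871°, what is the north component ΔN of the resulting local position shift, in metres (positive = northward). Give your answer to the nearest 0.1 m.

ΔN = -91.5 m

At φ = -38.53240°, λ = 67.41871°: sin φ = -0.622957, cos φ = 0.782256, sin λ = 0.923336, cos λ = 0.383994.
ΔN = −sin φ cos λ·ΔX − sin φ sin λ·ΔY + cos φ·ΔZ = −(-0.622957)(0.383994)(629.2) − (-0.622957)(0.923336)(316.0) + (0.782256)(-541.7) = -91.47 m.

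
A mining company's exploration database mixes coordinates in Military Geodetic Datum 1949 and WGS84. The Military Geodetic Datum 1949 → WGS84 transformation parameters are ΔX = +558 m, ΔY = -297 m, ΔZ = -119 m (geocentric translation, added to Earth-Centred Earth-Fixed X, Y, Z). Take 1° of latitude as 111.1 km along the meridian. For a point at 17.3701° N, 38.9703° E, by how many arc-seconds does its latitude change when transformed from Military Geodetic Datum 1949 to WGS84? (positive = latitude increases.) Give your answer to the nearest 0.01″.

sin φ = 0.298543, cos φ = 0.954396, sin λ = 0.628917, cos λ = 0.777472.
North component: ΔN = −sin φ cos λ·ΔX − sin φ sin λ·ΔY + cos φ·ΔZ = −(0.298543)(0.777472)(558) − (0.298543)(0.628917)(-297) + (0.954396)(-119) = -187.33 m.
1° of latitude spans 111100 m, so Δφ = -187.33 / 111100 × 3600 = -6.070″.

Δφ = -6.07″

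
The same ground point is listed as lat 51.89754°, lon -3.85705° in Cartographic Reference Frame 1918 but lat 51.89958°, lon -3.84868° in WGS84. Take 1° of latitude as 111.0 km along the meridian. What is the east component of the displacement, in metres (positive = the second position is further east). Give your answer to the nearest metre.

Δφ = 51.89958° − 51.89754° = +0.00204°; Δλ = -3.84868° − -3.85705° = +0.00837°.
ΔN = Δφ × 111000 = 226.4 m; ΔE = Δλ × 111000 × cos(51.89754°) = +0.00837 × 111000 × 0.617070 = 573.3 m.

ΔE = 573 m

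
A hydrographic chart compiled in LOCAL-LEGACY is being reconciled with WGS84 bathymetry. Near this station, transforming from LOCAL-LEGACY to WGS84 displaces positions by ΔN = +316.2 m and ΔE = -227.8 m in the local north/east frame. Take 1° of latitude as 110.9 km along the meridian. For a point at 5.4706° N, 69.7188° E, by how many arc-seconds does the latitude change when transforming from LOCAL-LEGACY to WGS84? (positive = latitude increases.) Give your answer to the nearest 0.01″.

1° of latitude = 110.9 km, so Δφ = 316.2 / 110900 = 0.0028512° = 10.264″.

Δφ = 10.26″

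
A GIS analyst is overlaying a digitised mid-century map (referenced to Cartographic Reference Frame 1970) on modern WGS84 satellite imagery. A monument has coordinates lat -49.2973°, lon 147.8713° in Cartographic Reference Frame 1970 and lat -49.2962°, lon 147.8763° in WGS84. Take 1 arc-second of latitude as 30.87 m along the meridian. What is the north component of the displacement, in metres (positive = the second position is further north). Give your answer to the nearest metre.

Δφ = -49.2962° − -49.2973° = +0.0011°; Δλ = 147.8763° − 147.8713° = +0.0050°.
1° of latitude = 3600 × 30.87 = 111132 m.
ΔN = Δφ × 111132 = 122.2 m; ΔE = Δλ × 111132 × cos(-49.2973°) = +0.0050 × 111132 × 0.652134 = 362.4 m.

ΔN = 122 m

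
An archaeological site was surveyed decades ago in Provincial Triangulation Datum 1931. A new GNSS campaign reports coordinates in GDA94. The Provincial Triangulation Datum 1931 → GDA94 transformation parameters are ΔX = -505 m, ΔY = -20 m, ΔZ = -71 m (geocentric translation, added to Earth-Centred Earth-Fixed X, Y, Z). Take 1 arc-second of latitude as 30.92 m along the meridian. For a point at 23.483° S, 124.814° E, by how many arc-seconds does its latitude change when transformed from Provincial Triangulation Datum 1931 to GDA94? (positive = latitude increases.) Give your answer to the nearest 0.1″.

Δφ = 1.4″

sin φ = -0.398477, cos φ = 0.917178, sin λ = 0.821010, cos λ = -0.570914.
North component: ΔN = −sin φ cos λ·ΔX − sin φ sin λ·ΔY + cos φ·ΔZ = −(-0.398477)(-0.570914)(-505) − (-0.398477)(0.821010)(-20) + (0.917178)(-71) = 43.22 m.
1° of latitude spans 3600 × 30.92 = 111312 m, so Δφ = 43.22 / 111312 × 3600 = 1.398″.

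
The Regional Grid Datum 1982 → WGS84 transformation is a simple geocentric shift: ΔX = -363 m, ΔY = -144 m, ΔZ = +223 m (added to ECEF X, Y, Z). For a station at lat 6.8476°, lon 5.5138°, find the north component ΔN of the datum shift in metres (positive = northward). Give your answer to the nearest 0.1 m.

ΔN = 266.1 m

The local north axis is (−sin φ cos λ, −sin φ sin λ, cos φ), giving ΔN = 43.080 + 1.650 + 221.409 = 266.14 m.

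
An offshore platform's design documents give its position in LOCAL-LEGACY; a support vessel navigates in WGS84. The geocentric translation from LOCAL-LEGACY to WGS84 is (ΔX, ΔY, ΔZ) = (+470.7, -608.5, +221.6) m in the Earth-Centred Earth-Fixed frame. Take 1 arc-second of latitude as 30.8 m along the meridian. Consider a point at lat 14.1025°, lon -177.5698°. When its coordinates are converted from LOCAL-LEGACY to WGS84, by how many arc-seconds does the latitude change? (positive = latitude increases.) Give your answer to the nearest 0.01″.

sin φ = 0.243657, cos φ = 0.969861, sin λ = -0.042402, cos λ = -0.999101.
North component: ΔN = −sin φ cos λ·ΔX − sin φ sin λ·ΔY + cos φ·ΔZ = −(0.243657)(-0.999101)(470.7) − (0.243657)(-0.042402)(-608.5) + (0.969861)(221.6) = 323.22 m.
1° of latitude spans 3600 × 30.80 = 110880 m, so Δφ = 323.22 / 110880 × 3600 = 10.494″.

Δφ = 10.49″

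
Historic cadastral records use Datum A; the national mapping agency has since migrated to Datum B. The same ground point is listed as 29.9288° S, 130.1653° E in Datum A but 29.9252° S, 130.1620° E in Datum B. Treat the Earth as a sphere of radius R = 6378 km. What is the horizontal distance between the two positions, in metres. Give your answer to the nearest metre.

Δφ = -29.9252° − -29.9288° = +0.0036°; Δλ = 130.1620° − 130.1653° = -0.0033°.
1° along a meridian = πR/180 = 111317 m.
ΔN = Δφ × 111317 = 400.7 m; ΔE = Δλ × 111317 × cos(-29.9288°) = -0.0033 × 111317 × 0.866646 = -318.4 m.
Distance = √(ΔE² + ΔN²) = √((-318.4)² + 400.7²) = 511.8 m.

512 m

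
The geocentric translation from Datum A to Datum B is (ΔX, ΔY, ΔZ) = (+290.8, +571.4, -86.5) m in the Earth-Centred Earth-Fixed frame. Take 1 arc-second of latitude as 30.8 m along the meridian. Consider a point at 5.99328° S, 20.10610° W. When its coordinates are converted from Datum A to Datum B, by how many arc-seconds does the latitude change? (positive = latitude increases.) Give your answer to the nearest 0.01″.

Δφ = -2.53″

sin φ = -0.104412, cos φ = 0.994534, sin λ = -0.343760, cos λ = 0.939058.
North component: ΔN = −sin φ cos λ·ΔX − sin φ sin λ·ΔY + cos φ·ΔZ = −(-0.104412)(0.939058)(290.8) − (-0.104412)(-0.343760)(571.4) + (0.994534)(-86.5) = -78.02 m.
1° of latitude spans 3600 × 30.80 = 110880 m, so Δφ = -78.02 / 110880 × 3600 = -2.533″.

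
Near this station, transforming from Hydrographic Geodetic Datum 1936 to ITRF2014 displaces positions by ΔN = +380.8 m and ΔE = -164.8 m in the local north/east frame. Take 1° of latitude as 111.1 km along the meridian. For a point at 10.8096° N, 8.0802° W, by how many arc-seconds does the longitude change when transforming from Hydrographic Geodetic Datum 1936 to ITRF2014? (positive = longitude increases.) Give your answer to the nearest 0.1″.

Δλ = -5.4″

At latitude 10.8096°, cos φ = 0.982256.
1° of longitude at this latitude = 111.1 × cos φ = 109.13 km, so Δλ = -164.8 / 109128.6 = -0.0015101° = -5.437″.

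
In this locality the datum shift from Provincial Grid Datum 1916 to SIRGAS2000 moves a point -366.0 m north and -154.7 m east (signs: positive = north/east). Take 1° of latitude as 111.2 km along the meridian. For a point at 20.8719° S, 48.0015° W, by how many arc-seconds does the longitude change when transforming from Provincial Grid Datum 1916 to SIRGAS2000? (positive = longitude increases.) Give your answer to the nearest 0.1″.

Δλ = -5.4″

At latitude -20.8719°, cos φ = 0.934379.
1° of longitude at this latitude = 111.2 × cos φ = 103.90 km, so Δλ = -154.7 / 103903.0 = -0.0014889° = -5.360″.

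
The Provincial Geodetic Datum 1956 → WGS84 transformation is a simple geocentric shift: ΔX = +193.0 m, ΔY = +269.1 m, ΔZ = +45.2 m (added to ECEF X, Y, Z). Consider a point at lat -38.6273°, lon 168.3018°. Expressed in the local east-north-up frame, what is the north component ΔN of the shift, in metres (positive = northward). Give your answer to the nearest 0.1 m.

ΔN = -48.6 m

The local north axis is (−sin φ cos λ, −sin φ sin λ, cos φ), giving ΔN = -117.978 + 34.060 + 35.311 = -48.61 m.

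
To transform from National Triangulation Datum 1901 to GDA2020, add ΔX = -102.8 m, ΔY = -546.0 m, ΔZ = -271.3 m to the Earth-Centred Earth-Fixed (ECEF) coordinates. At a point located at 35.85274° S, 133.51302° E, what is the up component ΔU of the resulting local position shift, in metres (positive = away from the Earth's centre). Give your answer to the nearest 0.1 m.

ΔU = -104.7 m

The local up (radial) axis is (cos φ cos λ, cos φ sin λ, sin φ), giving ΔU = 57.369 − 320.943 + 158.901 = -104.67 m.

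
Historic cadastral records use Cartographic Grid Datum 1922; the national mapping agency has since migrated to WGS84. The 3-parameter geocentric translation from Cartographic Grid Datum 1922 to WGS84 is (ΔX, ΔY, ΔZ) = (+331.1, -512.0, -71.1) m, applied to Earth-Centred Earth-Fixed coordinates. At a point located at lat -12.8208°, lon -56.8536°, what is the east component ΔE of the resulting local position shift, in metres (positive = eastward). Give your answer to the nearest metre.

ΔE = -3 m

The local east axis at (φ, λ) is (−sin λ, cos λ, 0), so ΔE = −sin(-56.8536°)·331.1 + cos(-56.8536°)·(-512.0) = -2.73 m.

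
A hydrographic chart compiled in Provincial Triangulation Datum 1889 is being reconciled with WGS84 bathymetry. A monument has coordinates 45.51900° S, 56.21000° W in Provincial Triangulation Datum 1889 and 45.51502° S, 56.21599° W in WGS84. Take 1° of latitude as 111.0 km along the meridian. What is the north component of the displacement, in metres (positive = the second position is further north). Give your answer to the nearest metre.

Δφ = -45.51502° − -45.51900° = +0.00398°; Δλ = -56.21599° − -56.21000° = -0.00599°.
ΔN = Δφ × 111000 = 441.8 m; ΔE = Δλ × 111000 × cos(-45.51900°) = -0.00599 × 111000 × 0.700673 = -465.9 m.

ΔN = 442 m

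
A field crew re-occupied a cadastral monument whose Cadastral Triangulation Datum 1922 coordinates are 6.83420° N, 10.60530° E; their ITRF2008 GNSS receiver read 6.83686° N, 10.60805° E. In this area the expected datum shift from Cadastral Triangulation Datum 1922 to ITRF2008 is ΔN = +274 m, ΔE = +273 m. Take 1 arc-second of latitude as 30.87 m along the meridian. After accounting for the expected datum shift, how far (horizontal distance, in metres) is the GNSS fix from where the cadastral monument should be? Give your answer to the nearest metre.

Observed coordinate differences: Δφ = +0.00266°, Δλ = +0.00275°.
Converting to metres (1° lat = 111132 m, cos φ = 0.992895): observed ΔN = 295.6 m, observed ΔE = 303.4 m.
Subtracting the expected shift leaves a residual of 295.6 − (274) = 21.6 m north and 303.4 − (273) = 30.4 m east.
Residual distance = √(21.6² + 30.4²) = 37.3 m.

37 m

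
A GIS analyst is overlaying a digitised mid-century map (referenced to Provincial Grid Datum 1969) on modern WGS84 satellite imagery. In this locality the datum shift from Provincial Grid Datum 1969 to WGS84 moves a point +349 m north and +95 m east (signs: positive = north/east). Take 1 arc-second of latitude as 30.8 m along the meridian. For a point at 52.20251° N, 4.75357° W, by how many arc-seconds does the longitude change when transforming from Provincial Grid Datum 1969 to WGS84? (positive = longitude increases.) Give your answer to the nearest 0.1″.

Δλ = 5.0″

At latitude 52.20251°, cos φ = 0.612872.
1″ of longitude at this latitude = 30.80 × cos φ = 18.8765 m, so Δλ = 95.0 / 18.8765 = 5.033″.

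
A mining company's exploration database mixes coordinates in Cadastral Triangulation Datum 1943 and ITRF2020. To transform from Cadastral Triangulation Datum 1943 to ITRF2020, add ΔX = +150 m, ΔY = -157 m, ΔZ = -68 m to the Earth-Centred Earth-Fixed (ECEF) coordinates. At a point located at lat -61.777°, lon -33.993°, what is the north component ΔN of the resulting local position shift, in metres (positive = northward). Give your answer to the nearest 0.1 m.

ΔN = 154.8 m

At φ = -61.777°, λ = -33.993°: sin φ = -0.881114, cos φ = 0.472905, sin λ = -0.559092, cos λ = 0.829106.
ΔN = −sin φ cos λ·ΔX − sin φ sin λ·ΔY + cos φ·ΔZ = −(-0.881114)(0.829106)(150) − (-0.881114)(-0.559092)(-157) + (0.472905)(-68) = 154.76 m.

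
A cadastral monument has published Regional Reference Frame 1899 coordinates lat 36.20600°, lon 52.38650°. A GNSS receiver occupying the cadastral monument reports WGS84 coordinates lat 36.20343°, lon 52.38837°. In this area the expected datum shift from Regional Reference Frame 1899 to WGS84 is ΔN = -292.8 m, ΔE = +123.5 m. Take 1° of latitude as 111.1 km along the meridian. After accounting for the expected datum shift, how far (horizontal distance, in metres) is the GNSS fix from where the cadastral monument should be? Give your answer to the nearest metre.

45 m

Observed coordinate differences: Δφ = -0.00257°, Δλ = +0.00187°.
Converting to metres (1° lat = 111100 m, cos φ = 0.806898): observed ΔN = -285.5 m, observed ΔE = 167.6 m.
Subtracting the expected shift leaves a residual of -285.5 − (-292.8) = 7.3 m north and 167.6 − (123.5) = 44.1 m east.
Residual distance = √(7.3² + 44.1²) = 44.7 m.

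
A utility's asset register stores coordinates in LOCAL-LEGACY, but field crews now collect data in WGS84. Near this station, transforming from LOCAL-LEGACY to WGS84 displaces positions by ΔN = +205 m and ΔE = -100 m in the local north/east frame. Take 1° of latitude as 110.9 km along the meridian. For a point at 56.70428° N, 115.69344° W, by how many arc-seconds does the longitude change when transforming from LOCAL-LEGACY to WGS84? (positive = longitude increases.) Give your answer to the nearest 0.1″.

Δλ = -5.9″

At latitude 56.70428°, cos φ = 0.548960.
1° of longitude at this latitude = 110.9 × cos φ = 60.88 km, so Δλ = -100.0 / 60879.7 = -0.0016426° = -5.913″.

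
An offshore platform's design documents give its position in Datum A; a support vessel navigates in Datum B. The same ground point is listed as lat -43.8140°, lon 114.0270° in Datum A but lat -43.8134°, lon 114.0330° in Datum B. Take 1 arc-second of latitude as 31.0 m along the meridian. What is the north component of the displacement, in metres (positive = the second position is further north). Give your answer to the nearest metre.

ΔN = 67 m

Δφ = -43.8134° − -43.8140° = +0.0006°; Δλ = 114.0330° − 114.0270° = +0.0060°.
1° of latitude = 3600 × 31.00 = 111600 m.
ΔN = Δφ × 111600 = 67.0 m; ΔE = Δλ × 111600 × cos(-43.8140°) = +0.0060 × 111600 × 0.721591 = 483.2 m.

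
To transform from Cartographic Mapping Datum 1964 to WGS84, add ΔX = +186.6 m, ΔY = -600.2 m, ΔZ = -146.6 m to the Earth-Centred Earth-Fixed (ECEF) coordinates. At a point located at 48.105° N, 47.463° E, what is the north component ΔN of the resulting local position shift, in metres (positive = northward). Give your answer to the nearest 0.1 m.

At φ = 48.105°, λ = 47.463°: sin φ = 0.744370, cos φ = 0.667768, sin λ = 0.736841, cos λ = 0.676066.
ΔN = −sin φ cos λ·ΔX − sin φ sin λ·ΔY + cos φ·ΔZ = −(0.744370)(0.676066)(186.6) − (0.744370)(0.736841)(-600.2) + (0.667768)(-146.6) = 137.40 m.

ΔN = 137.4 m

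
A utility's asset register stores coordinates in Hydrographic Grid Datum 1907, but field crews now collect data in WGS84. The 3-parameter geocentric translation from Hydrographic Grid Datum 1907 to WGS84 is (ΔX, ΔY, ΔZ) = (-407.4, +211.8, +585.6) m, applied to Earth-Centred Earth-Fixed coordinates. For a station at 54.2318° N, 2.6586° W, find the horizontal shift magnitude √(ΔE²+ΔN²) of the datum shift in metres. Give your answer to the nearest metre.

707 m

At φ = 54.2318°, λ = -2.6586°: sin φ = 0.811388, cos φ = 0.584507, sin λ = -0.046385, cos λ = 0.998924.
ΔE = −sin λ·ΔX + cos λ·ΔY = −(-0.046385)·(-407.4) + (0.998924)·(211.8) = 192.67 m.
ΔN = −sin φ cos λ·ΔX − sin φ sin λ·ΔY + cos φ·ΔZ = −(0.811388)(0.998924)(-407.4) − (0.811388)(-0.046385)(211.8) + (0.584507)(585.6) = 680.46 m.
Horizontal magnitude = √(ΔE² + ΔN²) = √(192.67² + 680.46²) = 707.22 m.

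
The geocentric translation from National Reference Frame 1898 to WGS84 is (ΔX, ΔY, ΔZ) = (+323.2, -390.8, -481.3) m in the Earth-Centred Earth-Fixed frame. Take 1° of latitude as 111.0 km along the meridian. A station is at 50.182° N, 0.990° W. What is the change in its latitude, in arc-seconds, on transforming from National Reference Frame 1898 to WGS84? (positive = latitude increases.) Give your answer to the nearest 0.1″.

sin φ = 0.768082, cos φ = 0.640351, sin λ = -0.017278, cos λ = 0.999851.
North component: ΔN = −sin φ cos λ·ΔX − sin φ sin λ·ΔY + cos φ·ΔZ = −(0.768082)(0.999851)(323.2) − (0.768082)(-0.017278)(-390.8) + (0.640351)(-481.3) = -561.59 m.
1° of latitude spans 111000 m, so Δφ = -561.59 / 111000 × 3600 = -18.214″.

Δφ = -18.2″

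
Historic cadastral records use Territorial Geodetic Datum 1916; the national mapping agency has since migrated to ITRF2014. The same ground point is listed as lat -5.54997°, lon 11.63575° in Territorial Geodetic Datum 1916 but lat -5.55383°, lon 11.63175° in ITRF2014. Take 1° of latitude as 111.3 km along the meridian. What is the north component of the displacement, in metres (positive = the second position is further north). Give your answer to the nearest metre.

ΔN = -430 m

Δφ = -5.55383° − -5.54997° = -0.00386°; Δλ = 11.63175° − 11.63575° = -0.00400°.
ΔN = Δφ × 111300 = -429.6 m; ΔE = Δλ × 111300 × cos(-5.54997°) = -0.00400 × 111300 × 0.995312 = -443.1 m.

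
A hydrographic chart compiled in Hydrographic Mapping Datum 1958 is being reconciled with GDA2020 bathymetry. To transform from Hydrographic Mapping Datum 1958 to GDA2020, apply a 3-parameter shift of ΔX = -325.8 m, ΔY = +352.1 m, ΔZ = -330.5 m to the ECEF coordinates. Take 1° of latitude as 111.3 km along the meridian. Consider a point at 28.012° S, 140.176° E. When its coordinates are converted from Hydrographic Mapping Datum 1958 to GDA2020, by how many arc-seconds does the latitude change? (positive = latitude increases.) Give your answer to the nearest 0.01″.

sin φ = -0.469656, cos φ = 0.882849, sin λ = 0.640431, cos λ = -0.768015.
North component: ΔN = −sin φ cos λ·ΔX − sin φ sin λ·ΔY + cos φ·ΔZ = −(-0.469656)(-0.768015)(-325.8) − (-0.469656)(0.640431)(352.1) + (0.882849)(-330.5) = -68.36 m.
1° of latitude spans 111300 m, so Δφ = -68.36 / 111300 × 3600 = -2.211″.

Δφ = -2.21″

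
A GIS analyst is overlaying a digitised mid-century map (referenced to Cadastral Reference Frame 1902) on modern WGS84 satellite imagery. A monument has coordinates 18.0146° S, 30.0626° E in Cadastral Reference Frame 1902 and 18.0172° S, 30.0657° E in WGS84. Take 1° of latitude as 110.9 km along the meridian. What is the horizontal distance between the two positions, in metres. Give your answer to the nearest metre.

Δφ = -18.0172° − -18.0146° = -0.0026°; Δλ = 30.0657° − 30.0626° = +0.0031°.
ΔN = Δφ × 110900 = -288.3 m; ΔE = Δλ × 110900 × cos(-18.0146°) = +0.0031 × 110900 × 0.950978 = 326.9 m.
Distance = √(ΔE² + ΔN²) = √(326.9² + (-288.3)²) = 435.9 m.

436 m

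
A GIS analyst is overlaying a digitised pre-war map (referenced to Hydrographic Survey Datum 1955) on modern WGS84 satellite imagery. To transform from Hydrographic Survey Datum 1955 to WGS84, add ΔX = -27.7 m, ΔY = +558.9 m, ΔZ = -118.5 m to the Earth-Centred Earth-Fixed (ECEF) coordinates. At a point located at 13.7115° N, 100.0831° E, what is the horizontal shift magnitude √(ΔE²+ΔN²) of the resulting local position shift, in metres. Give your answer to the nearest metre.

At φ = 13.7115°, λ = 100.0831°: sin φ = 0.237033, cos φ = 0.971502, sin λ = 0.984555, cos λ = -0.175076.
ΔE = −sin λ·ΔX + cos λ·ΔY = −(0.984555)·(-27.7) + (-0.175076)·(558.9) = -70.58 m.
ΔN = −sin φ cos λ·ΔX − sin φ sin λ·ΔY + cos φ·ΔZ = −(0.237033)(-0.175076)(-27.7) − (0.237033)(0.984555)(558.9) + (0.971502)(-118.5) = -246.70 m.
Horizontal magnitude = √(ΔE² + ΔN²) = √((-70.58)² + (-246.70)²) = 256.60 m.

257 m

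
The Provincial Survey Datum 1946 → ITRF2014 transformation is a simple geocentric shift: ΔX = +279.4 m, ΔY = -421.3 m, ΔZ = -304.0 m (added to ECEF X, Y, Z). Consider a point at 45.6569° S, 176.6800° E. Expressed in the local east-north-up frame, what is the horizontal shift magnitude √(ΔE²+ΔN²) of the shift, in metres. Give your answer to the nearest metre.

The local east axis at (φ, λ) is (−sin λ, cos λ, 0), so ΔE = −sin(176.6800°)·279.4 + cos(176.6800°)·(-421.3) = 404.41 m.
The local north axis is (−sin φ cos λ, −sin φ sin λ, cos φ), giving ΔN = -199.482 − 17.449 − 212.482 = -429.41 m.
Horizontal magnitude = √(ΔE² + ΔN²) = √(404.41² + (-429.41)²) = 589.87 m.

590 m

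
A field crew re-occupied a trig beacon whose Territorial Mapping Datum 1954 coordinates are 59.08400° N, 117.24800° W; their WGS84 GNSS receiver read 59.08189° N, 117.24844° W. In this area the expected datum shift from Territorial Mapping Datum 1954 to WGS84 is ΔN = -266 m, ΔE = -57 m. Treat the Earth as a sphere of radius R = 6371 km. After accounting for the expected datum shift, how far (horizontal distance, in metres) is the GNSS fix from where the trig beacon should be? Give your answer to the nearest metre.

45 m

Observed coordinate differences: Δφ = -0.00211°, Δλ = -0.00044°.
Converting to metres (1° lat = 111195 m, cos φ = 0.513781): observed ΔN = -234.6 m, observed ΔE = -25.1 m.
Subtracting the expected shift leaves a residual of -234.6 − (-266) = 31.4 m north and -25.1 − (-57) = 31.9 m east.
Residual distance = √(31.4² + 31.9²) = 44.7 m.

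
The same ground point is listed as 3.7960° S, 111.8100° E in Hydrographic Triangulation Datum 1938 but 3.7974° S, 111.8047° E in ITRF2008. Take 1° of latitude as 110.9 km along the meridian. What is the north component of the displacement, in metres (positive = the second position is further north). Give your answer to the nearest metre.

ΔN = -155 m

Δφ = -3.7974° − -3.7960° = -0.0014°; Δλ = 111.8047° − 111.8100° = -0.0053°.
ΔN = Δφ × 110900 = -155.3 m; ΔE = Δλ × 110900 × cos(-3.7960°) = -0.0053 × 110900 × 0.997806 = -586.5 m.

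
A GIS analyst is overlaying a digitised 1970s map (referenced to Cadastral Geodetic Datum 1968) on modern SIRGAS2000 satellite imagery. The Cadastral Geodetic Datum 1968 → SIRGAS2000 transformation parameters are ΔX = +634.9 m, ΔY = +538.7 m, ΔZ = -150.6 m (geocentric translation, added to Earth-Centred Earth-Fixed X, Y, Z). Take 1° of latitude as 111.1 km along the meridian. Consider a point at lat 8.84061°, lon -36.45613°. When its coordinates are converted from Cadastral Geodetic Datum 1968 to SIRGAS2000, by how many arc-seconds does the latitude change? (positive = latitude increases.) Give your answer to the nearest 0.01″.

sin φ = 0.153686, cos φ = 0.988120, sin λ = -0.594207, cos λ = 0.804312.
North component: ΔN = −sin φ cos λ·ΔX − sin φ sin λ·ΔY + cos φ·ΔZ = −(0.153686)(0.804312)(634.9) − (0.153686)(-0.594207)(538.7) + (0.988120)(-150.6) = -178.10 m.
1° of latitude spans 111100 m, so Δφ = -178.10 / 111100 × 3600 = -5.771″.

Δφ = -5.77″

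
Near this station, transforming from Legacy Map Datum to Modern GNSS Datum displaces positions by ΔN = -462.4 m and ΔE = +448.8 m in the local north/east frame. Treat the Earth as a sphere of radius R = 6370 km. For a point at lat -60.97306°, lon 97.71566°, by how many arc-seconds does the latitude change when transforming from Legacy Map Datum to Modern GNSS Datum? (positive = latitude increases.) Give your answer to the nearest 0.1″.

Δφ = -15.0″

On a sphere of radius R, 1 rad of latitude = R, so Δφ = ΔN / R = -462.4 / 6370000 = -7.2590e-05 rad = -14.973″.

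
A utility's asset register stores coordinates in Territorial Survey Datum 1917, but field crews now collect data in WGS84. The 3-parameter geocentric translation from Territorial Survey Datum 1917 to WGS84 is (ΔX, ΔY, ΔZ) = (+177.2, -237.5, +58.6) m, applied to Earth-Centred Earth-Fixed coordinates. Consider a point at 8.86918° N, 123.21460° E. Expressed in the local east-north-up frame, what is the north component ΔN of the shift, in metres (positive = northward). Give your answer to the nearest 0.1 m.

ΔN = 103.5 m

The local north axis is (−sin φ cos λ, −sin φ sin λ, cos φ), giving ΔN = 14.966 + 30.635 + 57.899 = 103.50 m.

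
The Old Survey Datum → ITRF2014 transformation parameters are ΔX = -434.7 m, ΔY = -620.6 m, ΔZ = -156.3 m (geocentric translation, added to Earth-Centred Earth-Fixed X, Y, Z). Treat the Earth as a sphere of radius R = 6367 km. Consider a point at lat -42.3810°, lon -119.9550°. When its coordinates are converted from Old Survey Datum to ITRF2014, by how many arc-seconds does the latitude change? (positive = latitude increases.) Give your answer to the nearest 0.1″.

sin φ = -0.674057, cos φ = 0.738679, sin λ = -0.866418, cos λ = -0.499320.
North component: ΔN = −sin φ cos λ·ΔX − sin φ sin λ·ΔY + cos φ·ΔZ = −(-0.674057)(-0.499320)(-434.7) − (-0.674057)(-0.866418)(-620.6) + (0.738679)(-156.3) = 393.29 m.
1° of latitude spans πR/180 = 111125 m, so Δφ = 393.29 / 111125 × 3600 = 12.741″.

Δφ = 12.7″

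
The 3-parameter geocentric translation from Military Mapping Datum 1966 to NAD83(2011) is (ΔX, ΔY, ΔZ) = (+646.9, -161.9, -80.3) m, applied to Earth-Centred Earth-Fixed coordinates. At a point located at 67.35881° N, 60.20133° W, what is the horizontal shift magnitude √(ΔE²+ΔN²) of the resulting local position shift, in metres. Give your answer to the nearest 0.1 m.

The local east axis at (φ, λ) is (−sin λ, cos λ, 0), so ΔE = −sin(-60.20133°)·646.9 + cos(-60.20133°)·(-161.9) = 480.91 m.
The local north axis is (−sin φ cos λ, −sin φ sin λ, cos φ), giving ΔN = -296.704 − 129.666 − 30.912 = -457.28 m.
Horizontal magnitude = √(ΔE² + ΔN²) = √(480.91² + (-457.28)²) = 663.61 m.

663.6 m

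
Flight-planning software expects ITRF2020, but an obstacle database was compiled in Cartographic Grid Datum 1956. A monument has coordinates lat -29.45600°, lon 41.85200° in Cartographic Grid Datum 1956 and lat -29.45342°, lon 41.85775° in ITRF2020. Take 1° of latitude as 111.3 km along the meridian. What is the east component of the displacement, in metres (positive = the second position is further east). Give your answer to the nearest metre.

ΔE = 557 m

Δφ = -29.45342° − -29.45600° = +0.00258°; Δλ = 41.85775° − 41.85200° = +0.00575°.
ΔN = Δφ × 111300 = 287.2 m; ΔE = Δλ × 111300 × cos(-29.45600°) = +0.00575 × 111300 × 0.870734 = 557.2 m.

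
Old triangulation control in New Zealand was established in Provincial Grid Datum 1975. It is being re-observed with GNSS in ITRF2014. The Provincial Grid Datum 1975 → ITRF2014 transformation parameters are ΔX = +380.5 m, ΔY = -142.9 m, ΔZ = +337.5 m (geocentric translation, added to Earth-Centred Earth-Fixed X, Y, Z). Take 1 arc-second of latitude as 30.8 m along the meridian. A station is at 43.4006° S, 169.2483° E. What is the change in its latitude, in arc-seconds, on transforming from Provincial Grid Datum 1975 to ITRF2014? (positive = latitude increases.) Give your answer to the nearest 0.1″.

sin φ = -0.687095, cos φ = 0.726567, sin λ = 0.186553, cos λ = -0.982445.
North component: ΔN = −sin φ cos λ·ΔX − sin φ sin λ·ΔY + cos φ·ΔZ = −(-0.687095)(-0.982445)(380.5) − (-0.687095)(0.186553)(-142.9) + (0.726567)(337.5) = -29.95 m.
1° of latitude spans 3600 × 30.80 = 110880 m, so Δφ = -29.95 / 110880 × 3600 = -0.972″.

Δφ = -1.0″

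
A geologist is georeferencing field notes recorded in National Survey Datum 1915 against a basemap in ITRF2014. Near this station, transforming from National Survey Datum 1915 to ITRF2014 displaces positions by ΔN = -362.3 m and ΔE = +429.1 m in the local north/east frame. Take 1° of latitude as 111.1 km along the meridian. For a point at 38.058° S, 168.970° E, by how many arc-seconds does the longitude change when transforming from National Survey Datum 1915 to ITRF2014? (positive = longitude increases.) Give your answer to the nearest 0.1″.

Δλ = 17.7″

At latitude -38.058°, cos φ = 0.787387.
1° of longitude at this latitude = 111.1 × cos φ = 87.48 km, so Δλ = 429.1 / 87478.7 = 0.0049052° = 17.659″.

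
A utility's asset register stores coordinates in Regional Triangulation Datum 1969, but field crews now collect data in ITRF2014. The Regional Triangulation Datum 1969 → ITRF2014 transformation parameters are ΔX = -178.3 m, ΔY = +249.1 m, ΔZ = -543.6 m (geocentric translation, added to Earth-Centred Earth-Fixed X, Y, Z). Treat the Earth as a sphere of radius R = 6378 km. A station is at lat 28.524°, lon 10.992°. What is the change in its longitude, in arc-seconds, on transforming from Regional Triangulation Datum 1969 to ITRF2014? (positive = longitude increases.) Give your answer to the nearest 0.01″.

sin φ = 0.477527, cos φ = 0.878617, sin λ = 0.190672, cos λ = 0.981654.
East component: ΔE = −sin λ·ΔX + cos λ·ΔY = −(0.190672)(-178.3) + (0.981654)(249.1) = 278.53 m.
1° of latitude spans πR/180 = 111317 m; at latitude φ, 1° of longitude spans that × cos φ = 97805.1 m, so Δλ = 278.53 / 97805.1 × 3600 = 10.252″.

Δλ = 10.25″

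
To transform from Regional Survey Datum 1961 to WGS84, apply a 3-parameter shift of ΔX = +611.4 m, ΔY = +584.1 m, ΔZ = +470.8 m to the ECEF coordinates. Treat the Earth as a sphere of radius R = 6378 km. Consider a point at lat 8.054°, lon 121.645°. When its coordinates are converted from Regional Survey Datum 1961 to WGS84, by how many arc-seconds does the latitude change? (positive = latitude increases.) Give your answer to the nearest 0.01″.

sin φ = 0.140106, cos φ = 0.990136, sin λ = 0.851315, cos λ = -0.524655.
North component: ΔN = −sin φ cos λ·ΔX − sin φ sin λ·ΔY + cos φ·ΔZ = −(0.140106)(-0.524655)(611.4) − (0.140106)(0.851315)(584.1) + (0.990136)(470.8) = 441.43 m.
1° of latitude spans πR/180 = 111317 m, so Δφ = 441.43 / 111317 × 3600 = 14.276″.

Δφ = 14.28″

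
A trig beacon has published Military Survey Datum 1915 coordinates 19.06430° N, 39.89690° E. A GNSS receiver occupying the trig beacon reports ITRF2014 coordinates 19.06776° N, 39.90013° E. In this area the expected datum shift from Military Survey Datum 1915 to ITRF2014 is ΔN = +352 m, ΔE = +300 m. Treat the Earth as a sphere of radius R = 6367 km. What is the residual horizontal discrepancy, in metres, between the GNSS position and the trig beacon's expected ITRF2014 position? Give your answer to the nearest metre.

Observed coordinate differences: Δφ = +0.00346°, Δλ = +0.00323°.
Converting to metres (1° lat = 111125 m, cos φ = 0.945153): observed ΔN = 384.5 m, observed ΔE = 339.2 m.
Subtracting the expected shift leaves a residual of 384.5 − (352) = 32.5 m north and 339.2 − (300) = 39.2 m east.
Residual distance = √(32.5² + 39.2²) = 51.0 m.

51 m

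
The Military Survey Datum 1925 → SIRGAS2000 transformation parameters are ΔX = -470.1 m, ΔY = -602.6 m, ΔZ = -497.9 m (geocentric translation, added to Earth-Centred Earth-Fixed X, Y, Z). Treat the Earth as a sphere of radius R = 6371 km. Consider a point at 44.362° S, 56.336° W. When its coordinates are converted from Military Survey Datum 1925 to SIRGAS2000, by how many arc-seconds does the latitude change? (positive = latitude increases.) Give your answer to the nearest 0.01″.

Δφ = -6.07″

sin φ = -0.699189, cos φ = 0.714937, sin λ = -0.832303, cos λ = 0.554322.
North component: ΔN = −sin φ cos λ·ΔX − sin φ sin λ·ΔY + cos φ·ΔZ = −(-0.699189)(0.554322)(-470.1) − (-0.699189)(-0.832303)(-602.6) + (0.714937)(-497.9) = -187.49 m.
1° of latitude spans πR/180 = 111195 m, so Δφ = -187.49 / 111195 × 3600 = -6.070″.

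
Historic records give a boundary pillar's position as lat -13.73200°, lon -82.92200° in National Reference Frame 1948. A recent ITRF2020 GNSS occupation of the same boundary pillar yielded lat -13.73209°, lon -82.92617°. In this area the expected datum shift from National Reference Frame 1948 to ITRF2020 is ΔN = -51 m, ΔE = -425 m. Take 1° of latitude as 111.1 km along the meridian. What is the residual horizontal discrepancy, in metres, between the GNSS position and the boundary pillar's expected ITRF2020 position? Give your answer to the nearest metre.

Observed coordinate differences: Δφ = -0.00009°, Δλ = -0.00417°.
Converting to metres (1° lat = 111100 m, cos φ = 0.971417): observed ΔN = -10.0 m, observed ΔE = -450.0 m.
Subtracting the expected shift leaves a residual of -10.0 − (-51) = 41.0 m north and -450.0 − (-425) = -25.0 m east.
Residual distance = √(41.0² + (-25.0)²) = 48.0 m.

48 m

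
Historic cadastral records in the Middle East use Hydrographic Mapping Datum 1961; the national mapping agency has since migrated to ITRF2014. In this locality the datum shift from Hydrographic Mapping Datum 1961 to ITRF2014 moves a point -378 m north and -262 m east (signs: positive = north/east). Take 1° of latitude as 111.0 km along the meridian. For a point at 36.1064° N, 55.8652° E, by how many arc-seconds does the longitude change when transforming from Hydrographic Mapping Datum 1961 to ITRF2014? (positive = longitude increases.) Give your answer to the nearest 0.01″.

At latitude 36.1064°, cos φ = 0.807924.
1° of longitude at this latitude = 111.0 × cos φ = 89.68 km, so Δλ = -262.0 / 89679.6 = -0.0029215° = -10.517″.

Δλ = -10.52″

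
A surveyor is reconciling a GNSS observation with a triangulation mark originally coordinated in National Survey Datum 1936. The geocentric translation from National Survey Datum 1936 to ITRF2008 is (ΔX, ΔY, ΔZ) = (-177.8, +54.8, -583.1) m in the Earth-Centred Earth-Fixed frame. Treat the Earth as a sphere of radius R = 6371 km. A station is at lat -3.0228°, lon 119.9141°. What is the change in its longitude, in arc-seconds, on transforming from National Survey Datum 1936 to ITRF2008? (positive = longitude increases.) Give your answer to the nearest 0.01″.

Δλ = 4.11″

sin φ = -0.052733, cos φ = 0.998609, sin λ = 0.866774, cos λ = -0.498701.
East component: ΔE = −sin λ·ΔX + cos λ·ΔY = −(0.866774)(-177.8) + (-0.498701)(54.8) = 126.78 m.
1° of latitude spans πR/180 = 111195 m; at latitude φ, 1° of longitude spans that × cos φ = 111040.2 m, so Δλ = 126.78 / 111040.2 × 3600 = 4.110″.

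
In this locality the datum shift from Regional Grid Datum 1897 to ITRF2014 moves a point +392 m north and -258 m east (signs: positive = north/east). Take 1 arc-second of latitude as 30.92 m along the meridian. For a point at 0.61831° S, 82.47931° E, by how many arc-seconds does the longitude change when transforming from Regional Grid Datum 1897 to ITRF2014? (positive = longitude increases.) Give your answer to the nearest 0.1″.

At latitude -0.61831°, cos φ = 0.999942.
1″ of longitude at this latitude = 30.92 × cos φ = 30.9182 m, so Δλ = -258.0 / 30.9182 = -8.345″.

Δλ = -8.3″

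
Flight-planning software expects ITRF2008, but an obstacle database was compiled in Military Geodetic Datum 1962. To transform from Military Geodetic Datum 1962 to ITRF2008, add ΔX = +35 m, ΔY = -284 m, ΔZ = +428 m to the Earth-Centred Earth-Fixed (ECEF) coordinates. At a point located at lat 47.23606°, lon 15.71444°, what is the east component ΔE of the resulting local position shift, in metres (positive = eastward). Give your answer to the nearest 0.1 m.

At φ = 47.23606°, λ = 15.71444°: sin φ = 0.734157, cos φ = 0.678979, sin λ = 0.270843, cos λ = 0.962624.
ΔE = −sin λ·ΔX + cos λ·ΔY = −(0.270843)·(35) + (0.962624)·(-284) = -282.86 m.

ΔE = -282.9 m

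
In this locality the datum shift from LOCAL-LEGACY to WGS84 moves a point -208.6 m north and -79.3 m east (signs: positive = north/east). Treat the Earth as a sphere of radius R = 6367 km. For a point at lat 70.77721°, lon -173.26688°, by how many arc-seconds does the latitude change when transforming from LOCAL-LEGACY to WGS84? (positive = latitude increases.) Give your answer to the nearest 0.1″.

On a sphere of radius R, 1 rad of latitude = R, so Δφ = ΔN / R = -208.6 / 6367000 = -3.2763e-05 rad = -6.758″.

Δφ = -6.8″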